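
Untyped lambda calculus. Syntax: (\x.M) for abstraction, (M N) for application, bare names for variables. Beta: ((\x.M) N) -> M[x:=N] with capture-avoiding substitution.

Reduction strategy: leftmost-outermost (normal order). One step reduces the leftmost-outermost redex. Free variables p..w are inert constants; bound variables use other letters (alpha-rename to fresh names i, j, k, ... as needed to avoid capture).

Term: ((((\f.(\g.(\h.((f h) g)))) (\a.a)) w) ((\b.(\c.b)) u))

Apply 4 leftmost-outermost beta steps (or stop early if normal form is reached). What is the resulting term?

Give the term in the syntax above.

Step 0: ((((\f.(\g.(\h.((f h) g)))) (\a.a)) w) ((\b.(\c.b)) u))
Step 1: (((\g.(\h.(((\a.a) h) g))) w) ((\b.(\c.b)) u))
Step 2: ((\h.(((\a.a) h) w)) ((\b.(\c.b)) u))
Step 3: (((\a.a) ((\b.(\c.b)) u)) w)
Step 4: (((\b.(\c.b)) u) w)

Answer: (((\b.(\c.b)) u) w)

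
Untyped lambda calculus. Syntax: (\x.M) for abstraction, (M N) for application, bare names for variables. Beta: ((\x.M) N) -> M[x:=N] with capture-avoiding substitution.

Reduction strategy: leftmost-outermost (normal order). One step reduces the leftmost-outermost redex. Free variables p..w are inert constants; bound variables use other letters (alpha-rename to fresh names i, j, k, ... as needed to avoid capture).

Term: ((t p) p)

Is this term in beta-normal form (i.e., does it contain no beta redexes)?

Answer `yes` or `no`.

Term: ((t p) p)
No beta redexes found.

Answer: yes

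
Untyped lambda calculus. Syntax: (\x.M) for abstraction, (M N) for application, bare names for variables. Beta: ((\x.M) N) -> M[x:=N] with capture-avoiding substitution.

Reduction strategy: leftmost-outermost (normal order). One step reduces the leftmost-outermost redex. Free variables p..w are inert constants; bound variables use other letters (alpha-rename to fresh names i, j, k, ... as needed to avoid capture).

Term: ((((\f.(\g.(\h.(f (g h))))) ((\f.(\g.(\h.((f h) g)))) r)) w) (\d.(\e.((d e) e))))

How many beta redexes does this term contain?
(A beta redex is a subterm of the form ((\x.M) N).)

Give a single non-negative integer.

Answer: 2

Derivation:
Term: ((((\f.(\g.(\h.(f (g h))))) ((\f.(\g.(\h.((f h) g)))) r)) w) (\d.(\e.((d e) e))))
  Redex: ((\f.(\g.(\h.(f (g h))))) ((\f.(\g.(\h.((f h) g)))) r))
  Redex: ((\f.(\g.(\h.((f h) g)))) r)
Total redexes: 2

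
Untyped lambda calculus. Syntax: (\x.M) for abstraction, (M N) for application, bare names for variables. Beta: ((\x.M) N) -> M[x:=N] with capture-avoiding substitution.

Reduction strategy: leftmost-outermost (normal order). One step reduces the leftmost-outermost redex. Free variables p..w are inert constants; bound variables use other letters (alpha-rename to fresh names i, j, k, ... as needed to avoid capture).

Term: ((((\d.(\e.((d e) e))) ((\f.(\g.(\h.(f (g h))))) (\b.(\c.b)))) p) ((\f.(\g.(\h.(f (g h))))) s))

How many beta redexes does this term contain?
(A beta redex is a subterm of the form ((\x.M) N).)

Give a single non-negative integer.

Term: ((((\d.(\e.((d e) e))) ((\f.(\g.(\h.(f (g h))))) (\b.(\c.b)))) p) ((\f.(\g.(\h.(f (g h))))) s))
  Redex: ((\d.(\e.((d e) e))) ((\f.(\g.(\h.(f (g h))))) (\b.(\c.b))))
  Redex: ((\f.(\g.(\h.(f (g h))))) (\b.(\c.b)))
  Redex: ((\f.(\g.(\h.(f (g h))))) s)
Total redexes: 3

Answer: 3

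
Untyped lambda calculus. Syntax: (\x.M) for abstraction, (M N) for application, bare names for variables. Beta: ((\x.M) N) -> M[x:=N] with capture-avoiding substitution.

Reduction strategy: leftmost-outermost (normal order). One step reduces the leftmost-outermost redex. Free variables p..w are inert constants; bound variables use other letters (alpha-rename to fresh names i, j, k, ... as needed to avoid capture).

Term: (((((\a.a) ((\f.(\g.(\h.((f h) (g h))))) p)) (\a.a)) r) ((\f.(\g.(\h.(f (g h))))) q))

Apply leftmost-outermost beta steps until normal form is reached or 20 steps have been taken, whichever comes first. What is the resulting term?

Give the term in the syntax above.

Step 0: (((((\a.a) ((\f.(\g.(\h.((f h) (g h))))) p)) (\a.a)) r) ((\f.(\g.(\h.(f (g h))))) q))
Step 1: (((((\f.(\g.(\h.((f h) (g h))))) p) (\a.a)) r) ((\f.(\g.(\h.(f (g h))))) q))
Step 2: ((((\g.(\h.((p h) (g h)))) (\a.a)) r) ((\f.(\g.(\h.(f (g h))))) q))
Step 3: (((\h.((p h) ((\a.a) h))) r) ((\f.(\g.(\h.(f (g h))))) q))
Step 4: (((p r) ((\a.a) r)) ((\f.(\g.(\h.(f (g h))))) q))
Step 5: (((p r) r) ((\f.(\g.(\h.(f (g h))))) q))
Step 6: (((p r) r) (\g.(\h.(q (g h)))))

Answer: (((p r) r) (\g.(\h.(q (g h)))))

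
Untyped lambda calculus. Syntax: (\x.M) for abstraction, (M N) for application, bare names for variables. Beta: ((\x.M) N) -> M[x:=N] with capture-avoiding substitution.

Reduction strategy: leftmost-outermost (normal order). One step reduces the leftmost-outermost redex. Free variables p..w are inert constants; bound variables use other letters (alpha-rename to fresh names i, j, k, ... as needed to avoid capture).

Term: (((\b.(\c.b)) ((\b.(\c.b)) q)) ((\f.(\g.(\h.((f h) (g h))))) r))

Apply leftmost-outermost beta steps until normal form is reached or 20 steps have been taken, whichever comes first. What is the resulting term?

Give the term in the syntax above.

Step 0: (((\b.(\c.b)) ((\b.(\c.b)) q)) ((\f.(\g.(\h.((f h) (g h))))) r))
Step 1: ((\c.((\b.(\c.b)) q)) ((\f.(\g.(\h.((f h) (g h))))) r))
Step 2: ((\b.(\c.b)) q)
Step 3: (\c.q)

Answer: (\c.q)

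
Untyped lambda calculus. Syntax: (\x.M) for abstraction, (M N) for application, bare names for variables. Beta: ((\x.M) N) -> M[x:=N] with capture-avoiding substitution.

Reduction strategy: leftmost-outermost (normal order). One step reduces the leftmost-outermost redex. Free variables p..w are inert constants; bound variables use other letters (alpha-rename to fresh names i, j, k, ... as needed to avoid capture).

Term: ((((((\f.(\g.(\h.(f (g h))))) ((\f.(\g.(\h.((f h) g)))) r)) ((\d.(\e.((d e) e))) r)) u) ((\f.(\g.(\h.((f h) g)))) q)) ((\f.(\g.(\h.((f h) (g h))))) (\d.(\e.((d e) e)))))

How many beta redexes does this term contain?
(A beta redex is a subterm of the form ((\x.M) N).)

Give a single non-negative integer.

Answer: 5

Derivation:
Term: ((((((\f.(\g.(\h.(f (g h))))) ((\f.(\g.(\h.((f h) g)))) r)) ((\d.(\e.((d e) e))) r)) u) ((\f.(\g.(\h.((f h) g)))) q)) ((\f.(\g.(\h.((f h) (g h))))) (\d.(\e.((d e) e)))))
  Redex: ((\f.(\g.(\h.(f (g h))))) ((\f.(\g.(\h.((f h) g)))) r))
  Redex: ((\f.(\g.(\h.((f h) g)))) r)
  Redex: ((\d.(\e.((d e) e))) r)
  Redex: ((\f.(\g.(\h.((f h) g)))) q)
  Redex: ((\f.(\g.(\h.((f h) (g h))))) (\d.(\e.((d e) e))))
Total redexes: 5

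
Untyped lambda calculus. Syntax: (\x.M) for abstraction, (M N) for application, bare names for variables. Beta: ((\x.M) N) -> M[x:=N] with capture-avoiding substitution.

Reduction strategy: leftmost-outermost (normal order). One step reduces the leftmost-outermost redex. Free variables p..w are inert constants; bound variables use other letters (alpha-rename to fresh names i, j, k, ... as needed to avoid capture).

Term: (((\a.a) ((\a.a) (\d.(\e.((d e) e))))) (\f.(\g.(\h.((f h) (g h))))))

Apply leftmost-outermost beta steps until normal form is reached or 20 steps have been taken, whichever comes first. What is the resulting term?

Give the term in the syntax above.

Answer: (\e.(\h.((e h) (e h))))

Derivation:
Step 0: (((\a.a) ((\a.a) (\d.(\e.((d e) e))))) (\f.(\g.(\h.((f h) (g h))))))
Step 1: (((\a.a) (\d.(\e.((d e) e)))) (\f.(\g.(\h.((f h) (g h))))))
Step 2: ((\d.(\e.((d e) e))) (\f.(\g.(\h.((f h) (g h))))))
Step 3: (\e.(((\f.(\g.(\h.((f h) (g h))))) e) e))
Step 4: (\e.((\g.(\h.((e h) (g h)))) e))
Step 5: (\e.(\h.((e h) (e h))))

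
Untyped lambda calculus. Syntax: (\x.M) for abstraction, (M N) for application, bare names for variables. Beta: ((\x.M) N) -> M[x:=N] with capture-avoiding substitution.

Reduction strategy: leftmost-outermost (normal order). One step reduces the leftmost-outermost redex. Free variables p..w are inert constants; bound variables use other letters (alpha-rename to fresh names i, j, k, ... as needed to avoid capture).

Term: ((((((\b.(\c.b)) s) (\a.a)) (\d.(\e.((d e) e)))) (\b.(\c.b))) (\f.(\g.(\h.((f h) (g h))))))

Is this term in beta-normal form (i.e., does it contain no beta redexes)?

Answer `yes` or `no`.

Answer: no

Derivation:
Term: ((((((\b.(\c.b)) s) (\a.a)) (\d.(\e.((d e) e)))) (\b.(\c.b))) (\f.(\g.(\h.((f h) (g h))))))
Found 1 beta redex(es).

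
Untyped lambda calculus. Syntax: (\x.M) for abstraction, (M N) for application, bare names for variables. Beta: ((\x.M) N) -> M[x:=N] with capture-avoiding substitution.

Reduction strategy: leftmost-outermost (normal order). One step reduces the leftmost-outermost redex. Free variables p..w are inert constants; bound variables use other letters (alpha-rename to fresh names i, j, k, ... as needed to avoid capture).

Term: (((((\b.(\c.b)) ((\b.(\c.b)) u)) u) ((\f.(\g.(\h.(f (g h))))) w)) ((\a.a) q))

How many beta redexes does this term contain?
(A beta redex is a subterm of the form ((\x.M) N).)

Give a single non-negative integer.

Term: (((((\b.(\c.b)) ((\b.(\c.b)) u)) u) ((\f.(\g.(\h.(f (g h))))) w)) ((\a.a) q))
  Redex: ((\b.(\c.b)) ((\b.(\c.b)) u))
  Redex: ((\b.(\c.b)) u)
  Redex: ((\f.(\g.(\h.(f (g h))))) w)
  Redex: ((\a.a) q)
Total redexes: 4

Answer: 4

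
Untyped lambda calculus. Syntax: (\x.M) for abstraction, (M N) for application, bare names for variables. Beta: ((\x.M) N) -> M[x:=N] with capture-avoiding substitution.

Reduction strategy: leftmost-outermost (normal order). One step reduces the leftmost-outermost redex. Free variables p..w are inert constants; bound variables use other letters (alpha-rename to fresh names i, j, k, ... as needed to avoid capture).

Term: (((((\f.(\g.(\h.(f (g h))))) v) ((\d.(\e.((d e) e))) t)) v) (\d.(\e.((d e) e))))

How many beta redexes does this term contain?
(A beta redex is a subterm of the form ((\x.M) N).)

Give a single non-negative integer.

Answer: 2

Derivation:
Term: (((((\f.(\g.(\h.(f (g h))))) v) ((\d.(\e.((d e) e))) t)) v) (\d.(\e.((d e) e))))
  Redex: ((\f.(\g.(\h.(f (g h))))) v)
  Redex: ((\d.(\e.((d e) e))) t)
Total redexes: 2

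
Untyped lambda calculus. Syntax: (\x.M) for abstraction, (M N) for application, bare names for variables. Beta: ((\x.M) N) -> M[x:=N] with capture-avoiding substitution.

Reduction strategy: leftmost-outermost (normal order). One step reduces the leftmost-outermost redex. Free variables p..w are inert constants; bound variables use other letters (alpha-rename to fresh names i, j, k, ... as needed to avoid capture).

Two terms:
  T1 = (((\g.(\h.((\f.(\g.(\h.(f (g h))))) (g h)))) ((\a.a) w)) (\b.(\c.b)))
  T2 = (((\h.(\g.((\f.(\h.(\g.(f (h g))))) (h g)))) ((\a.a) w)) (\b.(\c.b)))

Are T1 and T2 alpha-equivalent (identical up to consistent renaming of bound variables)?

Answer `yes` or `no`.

Term 1: (((\g.(\h.((\f.(\g.(\h.(f (g h))))) (g h)))) ((\a.a) w)) (\b.(\c.b)))
Term 2: (((\h.(\g.((\f.(\h.(\g.(f (h g))))) (h g)))) ((\a.a) w)) (\b.(\c.b)))
Alpha-equivalence: compare structure up to binder renaming.
Result: True

Answer: yes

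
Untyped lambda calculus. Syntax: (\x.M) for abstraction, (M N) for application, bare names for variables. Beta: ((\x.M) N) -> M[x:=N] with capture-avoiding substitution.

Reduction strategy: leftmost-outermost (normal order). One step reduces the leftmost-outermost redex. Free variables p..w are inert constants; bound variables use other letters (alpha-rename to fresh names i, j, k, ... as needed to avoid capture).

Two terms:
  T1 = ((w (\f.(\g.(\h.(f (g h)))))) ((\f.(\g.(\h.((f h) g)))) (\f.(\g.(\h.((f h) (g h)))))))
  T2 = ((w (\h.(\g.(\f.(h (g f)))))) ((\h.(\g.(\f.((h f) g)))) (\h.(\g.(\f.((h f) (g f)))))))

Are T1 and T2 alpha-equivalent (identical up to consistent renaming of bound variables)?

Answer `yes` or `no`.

Answer: yes

Derivation:
Term 1: ((w (\f.(\g.(\h.(f (g h)))))) ((\f.(\g.(\h.((f h) g)))) (\f.(\g.(\h.((f h) (g h)))))))
Term 2: ((w (\h.(\g.(\f.(h (g f)))))) ((\h.(\g.(\f.((h f) g)))) (\h.(\g.(\f.((h f) (g f)))))))
Alpha-equivalence: compare structure up to binder renaming.
Result: True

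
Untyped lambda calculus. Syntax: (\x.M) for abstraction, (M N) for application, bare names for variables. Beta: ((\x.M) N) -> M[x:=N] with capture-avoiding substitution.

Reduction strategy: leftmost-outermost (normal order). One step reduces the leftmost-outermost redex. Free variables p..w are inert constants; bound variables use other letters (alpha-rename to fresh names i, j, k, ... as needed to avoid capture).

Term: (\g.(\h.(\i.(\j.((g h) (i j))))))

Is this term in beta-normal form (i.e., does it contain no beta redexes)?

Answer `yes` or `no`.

Term: (\g.(\h.(\i.(\j.((g h) (i j))))))
No beta redexes found.

Answer: yes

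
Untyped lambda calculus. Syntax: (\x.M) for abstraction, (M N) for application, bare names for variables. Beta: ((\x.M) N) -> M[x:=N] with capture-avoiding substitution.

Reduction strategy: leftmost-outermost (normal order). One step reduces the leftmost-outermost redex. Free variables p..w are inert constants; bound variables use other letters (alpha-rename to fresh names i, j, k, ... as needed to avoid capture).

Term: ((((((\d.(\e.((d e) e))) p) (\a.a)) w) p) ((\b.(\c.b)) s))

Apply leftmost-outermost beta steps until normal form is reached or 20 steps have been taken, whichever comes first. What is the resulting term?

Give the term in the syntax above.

Step 0: ((((((\d.(\e.((d e) e))) p) (\a.a)) w) p) ((\b.(\c.b)) s))
Step 1: (((((\e.((p e) e)) (\a.a)) w) p) ((\b.(\c.b)) s))
Step 2: (((((p (\a.a)) (\a.a)) w) p) ((\b.(\c.b)) s))
Step 3: (((((p (\a.a)) (\a.a)) w) p) (\c.s))

Answer: (((((p (\a.a)) (\a.a)) w) p) (\c.s))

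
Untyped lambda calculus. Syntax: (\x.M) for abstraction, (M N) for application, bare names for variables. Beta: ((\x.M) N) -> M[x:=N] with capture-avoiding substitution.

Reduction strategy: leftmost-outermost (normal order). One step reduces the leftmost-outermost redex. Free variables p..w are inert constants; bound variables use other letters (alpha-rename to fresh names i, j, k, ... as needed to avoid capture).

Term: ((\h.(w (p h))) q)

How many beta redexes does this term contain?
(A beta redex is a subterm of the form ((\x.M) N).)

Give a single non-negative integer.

Answer: 1

Derivation:
Term: ((\h.(w (p h))) q)
  Redex: ((\h.(w (p h))) q)
Total redexes: 1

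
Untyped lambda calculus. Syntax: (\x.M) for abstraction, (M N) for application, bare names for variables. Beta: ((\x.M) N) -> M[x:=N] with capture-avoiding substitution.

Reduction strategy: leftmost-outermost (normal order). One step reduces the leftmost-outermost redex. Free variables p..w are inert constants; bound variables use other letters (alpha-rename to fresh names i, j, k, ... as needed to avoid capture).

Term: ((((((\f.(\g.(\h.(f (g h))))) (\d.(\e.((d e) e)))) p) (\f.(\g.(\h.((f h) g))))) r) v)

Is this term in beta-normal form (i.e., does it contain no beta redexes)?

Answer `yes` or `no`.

Term: ((((((\f.(\g.(\h.(f (g h))))) (\d.(\e.((d e) e)))) p) (\f.(\g.(\h.((f h) g))))) r) v)
Found 1 beta redex(es).

Answer: no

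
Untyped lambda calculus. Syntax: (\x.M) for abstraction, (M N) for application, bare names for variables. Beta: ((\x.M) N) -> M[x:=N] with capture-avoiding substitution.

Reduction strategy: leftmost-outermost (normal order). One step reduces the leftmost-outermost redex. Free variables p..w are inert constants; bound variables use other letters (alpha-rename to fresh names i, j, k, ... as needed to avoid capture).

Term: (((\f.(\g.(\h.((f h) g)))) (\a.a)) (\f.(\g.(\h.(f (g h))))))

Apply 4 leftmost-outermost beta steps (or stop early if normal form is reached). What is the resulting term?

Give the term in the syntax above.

Step 0: (((\f.(\g.(\h.((f h) g)))) (\a.a)) (\f.(\g.(\h.(f (g h))))))
Step 1: ((\g.(\h.(((\a.a) h) g))) (\f.(\g.(\h.(f (g h))))))
Step 2: (\h.(((\a.a) h) (\f.(\g.(\h.(f (g h)))))))
Step 3: (\h.(h (\f.(\g.(\h.(f (g h)))))))
Step 4: (normal form reached)

Answer: (\h.(h (\f.(\g.(\h.(f (g h)))))))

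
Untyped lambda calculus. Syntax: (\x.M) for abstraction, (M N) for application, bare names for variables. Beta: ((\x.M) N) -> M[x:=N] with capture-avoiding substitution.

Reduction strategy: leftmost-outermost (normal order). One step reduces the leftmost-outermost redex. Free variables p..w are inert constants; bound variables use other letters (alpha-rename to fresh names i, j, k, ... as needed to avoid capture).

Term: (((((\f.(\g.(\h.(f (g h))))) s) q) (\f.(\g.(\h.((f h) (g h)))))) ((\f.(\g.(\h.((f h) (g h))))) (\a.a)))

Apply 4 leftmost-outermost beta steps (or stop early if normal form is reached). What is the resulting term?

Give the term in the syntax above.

Step 0: (((((\f.(\g.(\h.(f (g h))))) s) q) (\f.(\g.(\h.((f h) (g h)))))) ((\f.(\g.(\h.((f h) (g h))))) (\a.a)))
Step 1: ((((\g.(\h.(s (g h)))) q) (\f.(\g.(\h.((f h) (g h)))))) ((\f.(\g.(\h.((f h) (g h))))) (\a.a)))
Step 2: (((\h.(s (q h))) (\f.(\g.(\h.((f h) (g h)))))) ((\f.(\g.(\h.((f h) (g h))))) (\a.a)))
Step 3: ((s (q (\f.(\g.(\h.((f h) (g h))))))) ((\f.(\g.(\h.((f h) (g h))))) (\a.a)))
Step 4: ((s (q (\f.(\g.(\h.((f h) (g h))))))) (\g.(\h.(((\a.a) h) (g h)))))

Answer: ((s (q (\f.(\g.(\h.((f h) (g h))))))) (\g.(\h.(((\a.a) h) (g h)))))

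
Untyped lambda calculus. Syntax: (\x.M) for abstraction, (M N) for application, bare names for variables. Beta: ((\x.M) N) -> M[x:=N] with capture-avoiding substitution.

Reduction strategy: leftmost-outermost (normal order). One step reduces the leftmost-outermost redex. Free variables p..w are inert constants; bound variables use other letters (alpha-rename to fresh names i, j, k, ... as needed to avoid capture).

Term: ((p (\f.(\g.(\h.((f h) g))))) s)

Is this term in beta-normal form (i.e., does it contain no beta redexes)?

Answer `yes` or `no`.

Answer: yes

Derivation:
Term: ((p (\f.(\g.(\h.((f h) g))))) s)
No beta redexes found.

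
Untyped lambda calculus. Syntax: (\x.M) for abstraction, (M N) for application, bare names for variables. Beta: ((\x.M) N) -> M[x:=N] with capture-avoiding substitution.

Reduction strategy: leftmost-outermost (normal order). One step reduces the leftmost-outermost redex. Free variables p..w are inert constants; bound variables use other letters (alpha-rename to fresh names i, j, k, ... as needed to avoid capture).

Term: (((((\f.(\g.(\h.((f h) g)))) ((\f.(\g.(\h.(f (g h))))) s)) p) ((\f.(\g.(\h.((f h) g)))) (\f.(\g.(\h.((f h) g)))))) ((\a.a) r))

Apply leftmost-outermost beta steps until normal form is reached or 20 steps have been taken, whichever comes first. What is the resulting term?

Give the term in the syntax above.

Answer: ((s (\h.(\i.((h i) p)))) r)

Derivation:
Step 0: (((((\f.(\g.(\h.((f h) g)))) ((\f.(\g.(\h.(f (g h))))) s)) p) ((\f.(\g.(\h.((f h) g)))) (\f.(\g.(\h.((f h) g)))))) ((\a.a) r))
Step 1: ((((\g.(\h.((((\f.(\g.(\h.(f (g h))))) s) h) g))) p) ((\f.(\g.(\h.((f h) g)))) (\f.(\g.(\h.((f h) g)))))) ((\a.a) r))
Step 2: (((\h.((((\f.(\g.(\h.(f (g h))))) s) h) p)) ((\f.(\g.(\h.((f h) g)))) (\f.(\g.(\h.((f h) g)))))) ((\a.a) r))
Step 3: (((((\f.(\g.(\h.(f (g h))))) s) ((\f.(\g.(\h.((f h) g)))) (\f.(\g.(\h.((f h) g)))))) p) ((\a.a) r))
Step 4: ((((\g.(\h.(s (g h)))) ((\f.(\g.(\h.((f h) g)))) (\f.(\g.(\h.((f h) g)))))) p) ((\a.a) r))
Step 5: (((\h.(s (((\f.(\g.(\h.((f h) g)))) (\f.(\g.(\h.((f h) g))))) h))) p) ((\a.a) r))
Step 6: ((s (((\f.(\g.(\h.((f h) g)))) (\f.(\g.(\h.((f h) g))))) p)) ((\a.a) r))
Step 7: ((s ((\g.(\h.(((\f.(\g.(\h.((f h) g)))) h) g))) p)) ((\a.a) r))
Step 8: ((s (\h.(((\f.(\g.(\h.((f h) g)))) h) p))) ((\a.a) r))
Step 9: ((s (\h.((\g.(\i.((h i) g))) p))) ((\a.a) r))
Step 10: ((s (\h.(\i.((h i) p)))) ((\a.a) r))
Step 11: ((s (\h.(\i.((h i) p)))) r)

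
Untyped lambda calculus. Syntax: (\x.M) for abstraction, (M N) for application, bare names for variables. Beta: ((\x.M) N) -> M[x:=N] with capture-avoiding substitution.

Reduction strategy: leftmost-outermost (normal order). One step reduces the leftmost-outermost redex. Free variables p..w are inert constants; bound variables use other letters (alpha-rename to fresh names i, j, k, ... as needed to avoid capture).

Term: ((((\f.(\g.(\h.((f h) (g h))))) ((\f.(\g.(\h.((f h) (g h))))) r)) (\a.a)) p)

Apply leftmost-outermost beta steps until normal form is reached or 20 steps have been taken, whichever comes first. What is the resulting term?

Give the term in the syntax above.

Answer: ((r p) (p p))

Derivation:
Step 0: ((((\f.(\g.(\h.((f h) (g h))))) ((\f.(\g.(\h.((f h) (g h))))) r)) (\a.a)) p)
Step 1: (((\g.(\h.((((\f.(\g.(\h.((f h) (g h))))) r) h) (g h)))) (\a.a)) p)
Step 2: ((\h.((((\f.(\g.(\h.((f h) (g h))))) r) h) ((\a.a) h))) p)
Step 3: ((((\f.(\g.(\h.((f h) (g h))))) r) p) ((\a.a) p))
Step 4: (((\g.(\h.((r h) (g h)))) p) ((\a.a) p))
Step 5: ((\h.((r h) (p h))) ((\a.a) p))
Step 6: ((r ((\a.a) p)) (p ((\a.a) p)))
Step 7: ((r p) (p ((\a.a) p)))
Step 8: ((r p) (p p))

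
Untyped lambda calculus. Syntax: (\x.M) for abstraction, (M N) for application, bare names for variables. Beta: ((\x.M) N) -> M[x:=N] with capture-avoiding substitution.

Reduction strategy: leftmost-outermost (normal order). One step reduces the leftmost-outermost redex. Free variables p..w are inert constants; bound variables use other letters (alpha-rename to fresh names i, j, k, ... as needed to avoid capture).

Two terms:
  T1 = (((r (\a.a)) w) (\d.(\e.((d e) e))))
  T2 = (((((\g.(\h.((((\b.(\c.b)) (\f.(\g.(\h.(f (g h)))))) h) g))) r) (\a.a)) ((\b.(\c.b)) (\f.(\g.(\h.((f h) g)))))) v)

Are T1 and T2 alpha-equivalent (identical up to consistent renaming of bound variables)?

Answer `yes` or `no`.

Answer: no

Derivation:
Term 1: (((r (\a.a)) w) (\d.(\e.((d e) e))))
Term 2: (((((\g.(\h.((((\b.(\c.b)) (\f.(\g.(\h.(f (g h)))))) h) g))) r) (\a.a)) ((\b.(\c.b)) (\f.(\g.(\h.((f h) g)))))) v)
Alpha-equivalence: compare structure up to binder renaming.
Result: False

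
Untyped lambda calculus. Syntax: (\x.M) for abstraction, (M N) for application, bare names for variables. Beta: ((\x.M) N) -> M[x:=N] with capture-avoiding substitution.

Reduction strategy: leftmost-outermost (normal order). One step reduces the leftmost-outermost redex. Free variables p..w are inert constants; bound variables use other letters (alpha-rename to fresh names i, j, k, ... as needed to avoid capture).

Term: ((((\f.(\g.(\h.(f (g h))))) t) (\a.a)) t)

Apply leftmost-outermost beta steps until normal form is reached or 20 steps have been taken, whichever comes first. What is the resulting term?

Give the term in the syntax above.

Answer: (t t)

Derivation:
Step 0: ((((\f.(\g.(\h.(f (g h))))) t) (\a.a)) t)
Step 1: (((\g.(\h.(t (g h)))) (\a.a)) t)
Step 2: ((\h.(t ((\a.a) h))) t)
Step 3: (t ((\a.a) t))
Step 4: (t t)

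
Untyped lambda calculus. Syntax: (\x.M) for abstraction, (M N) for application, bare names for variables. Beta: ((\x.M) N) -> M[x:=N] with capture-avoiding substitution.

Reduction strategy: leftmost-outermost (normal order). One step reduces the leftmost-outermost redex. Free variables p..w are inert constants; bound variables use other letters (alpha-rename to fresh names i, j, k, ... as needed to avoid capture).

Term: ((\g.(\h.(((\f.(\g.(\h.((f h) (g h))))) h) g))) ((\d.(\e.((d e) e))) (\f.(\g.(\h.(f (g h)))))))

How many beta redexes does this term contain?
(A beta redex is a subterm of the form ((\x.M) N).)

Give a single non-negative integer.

Answer: 3

Derivation:
Term: ((\g.(\h.(((\f.(\g.(\h.((f h) (g h))))) h) g))) ((\d.(\e.((d e) e))) (\f.(\g.(\h.(f (g h)))))))
  Redex: ((\g.(\h.(((\f.(\g.(\h.((f h) (g h))))) h) g))) ((\d.(\e.((d e) e))) (\f.(\g.(\h.(f (g h)))))))
  Redex: ((\f.(\g.(\h.((f h) (g h))))) h)
  Redex: ((\d.(\e.((d e) e))) (\f.(\g.(\h.(f (g h))))))
Total redexes: 3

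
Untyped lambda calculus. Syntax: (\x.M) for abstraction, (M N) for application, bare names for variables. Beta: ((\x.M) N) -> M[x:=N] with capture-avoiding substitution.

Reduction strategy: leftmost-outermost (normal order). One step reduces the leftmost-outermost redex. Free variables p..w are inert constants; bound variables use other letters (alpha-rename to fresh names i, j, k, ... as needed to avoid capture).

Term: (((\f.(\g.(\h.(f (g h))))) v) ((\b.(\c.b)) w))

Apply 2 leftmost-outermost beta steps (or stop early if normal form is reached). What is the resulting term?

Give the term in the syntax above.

Step 0: (((\f.(\g.(\h.(f (g h))))) v) ((\b.(\c.b)) w))
Step 1: ((\g.(\h.(v (g h)))) ((\b.(\c.b)) w))
Step 2: (\h.(v (((\b.(\c.b)) w) h)))

Answer: (\h.(v (((\b.(\c.b)) w) h)))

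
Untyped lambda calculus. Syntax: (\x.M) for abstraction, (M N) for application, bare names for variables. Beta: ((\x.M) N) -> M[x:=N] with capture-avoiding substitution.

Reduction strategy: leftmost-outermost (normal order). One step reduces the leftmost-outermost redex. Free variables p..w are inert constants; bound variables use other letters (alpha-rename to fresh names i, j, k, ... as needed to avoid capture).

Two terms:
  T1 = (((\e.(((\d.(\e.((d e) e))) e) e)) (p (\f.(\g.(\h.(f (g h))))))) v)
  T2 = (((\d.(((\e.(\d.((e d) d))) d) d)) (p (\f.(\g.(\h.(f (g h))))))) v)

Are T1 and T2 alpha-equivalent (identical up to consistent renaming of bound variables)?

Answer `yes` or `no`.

Answer: yes

Derivation:
Term 1: (((\e.(((\d.(\e.((d e) e))) e) e)) (p (\f.(\g.(\h.(f (g h))))))) v)
Term 2: (((\d.(((\e.(\d.((e d) d))) d) d)) (p (\f.(\g.(\h.(f (g h))))))) v)
Alpha-equivalence: compare structure up to binder renaming.
Result: True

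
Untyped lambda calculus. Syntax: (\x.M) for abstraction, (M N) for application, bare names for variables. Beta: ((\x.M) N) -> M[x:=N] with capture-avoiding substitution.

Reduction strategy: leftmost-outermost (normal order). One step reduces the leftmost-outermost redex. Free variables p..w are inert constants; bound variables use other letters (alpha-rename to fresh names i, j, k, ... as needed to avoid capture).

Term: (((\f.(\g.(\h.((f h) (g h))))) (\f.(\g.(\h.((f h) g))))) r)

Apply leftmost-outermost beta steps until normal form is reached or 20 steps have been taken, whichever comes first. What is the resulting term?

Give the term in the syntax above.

Answer: (\h.(\i.((h i) (r h))))

Derivation:
Step 0: (((\f.(\g.(\h.((f h) (g h))))) (\f.(\g.(\h.((f h) g))))) r)
Step 1: ((\g.(\h.(((\f.(\g.(\h.((f h) g)))) h) (g h)))) r)
Step 2: (\h.(((\f.(\g.(\h.((f h) g)))) h) (r h)))
Step 3: (\h.((\g.(\i.((h i) g))) (r h)))
Step 4: (\h.(\i.((h i) (r h))))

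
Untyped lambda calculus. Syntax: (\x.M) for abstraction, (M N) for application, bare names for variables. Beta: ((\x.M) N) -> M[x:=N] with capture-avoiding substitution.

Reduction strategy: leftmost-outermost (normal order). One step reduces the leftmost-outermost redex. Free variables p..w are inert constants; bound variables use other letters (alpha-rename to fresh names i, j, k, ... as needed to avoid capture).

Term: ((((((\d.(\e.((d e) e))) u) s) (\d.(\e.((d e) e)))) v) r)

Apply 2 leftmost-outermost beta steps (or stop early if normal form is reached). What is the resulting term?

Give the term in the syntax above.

Answer: (((((u s) s) (\d.(\e.((d e) e)))) v) r)

Derivation:
Step 0: ((((((\d.(\e.((d e) e))) u) s) (\d.(\e.((d e) e)))) v) r)
Step 1: (((((\e.((u e) e)) s) (\d.(\e.((d e) e)))) v) r)
Step 2: (((((u s) s) (\d.(\e.((d e) e)))) v) r)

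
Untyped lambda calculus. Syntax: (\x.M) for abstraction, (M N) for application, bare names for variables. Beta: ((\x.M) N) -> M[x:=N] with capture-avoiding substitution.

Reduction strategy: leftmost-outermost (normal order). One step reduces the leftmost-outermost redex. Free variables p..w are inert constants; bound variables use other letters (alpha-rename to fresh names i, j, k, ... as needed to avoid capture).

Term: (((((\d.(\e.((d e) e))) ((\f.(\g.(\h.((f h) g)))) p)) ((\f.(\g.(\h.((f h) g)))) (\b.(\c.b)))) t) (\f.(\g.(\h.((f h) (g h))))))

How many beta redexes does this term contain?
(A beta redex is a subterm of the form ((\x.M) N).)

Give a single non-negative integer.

Term: (((((\d.(\e.((d e) e))) ((\f.(\g.(\h.((f h) g)))) p)) ((\f.(\g.(\h.((f h) g)))) (\b.(\c.b)))) t) (\f.(\g.(\h.((f h) (g h))))))
  Redex: ((\d.(\e.((d e) e))) ((\f.(\g.(\h.((f h) g)))) p))
  Redex: ((\f.(\g.(\h.((f h) g)))) p)
  Redex: ((\f.(\g.(\h.((f h) g)))) (\b.(\c.b)))
Total redexes: 3

Answer: 3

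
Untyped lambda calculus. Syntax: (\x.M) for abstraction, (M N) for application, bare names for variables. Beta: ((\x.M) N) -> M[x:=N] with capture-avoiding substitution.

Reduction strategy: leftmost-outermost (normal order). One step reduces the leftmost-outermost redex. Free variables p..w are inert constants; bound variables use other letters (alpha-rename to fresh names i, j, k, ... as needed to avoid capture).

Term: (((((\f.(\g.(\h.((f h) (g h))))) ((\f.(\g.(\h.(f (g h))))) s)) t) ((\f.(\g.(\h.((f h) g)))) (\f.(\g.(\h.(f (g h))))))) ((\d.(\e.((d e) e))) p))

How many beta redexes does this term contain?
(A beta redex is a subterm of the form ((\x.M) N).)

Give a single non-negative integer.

Answer: 4

Derivation:
Term: (((((\f.(\g.(\h.((f h) (g h))))) ((\f.(\g.(\h.(f (g h))))) s)) t) ((\f.(\g.(\h.((f h) g)))) (\f.(\g.(\h.(f (g h))))))) ((\d.(\e.((d e) e))) p))
  Redex: ((\f.(\g.(\h.((f h) (g h))))) ((\f.(\g.(\h.(f (g h))))) s))
  Redex: ((\f.(\g.(\h.(f (g h))))) s)
  Redex: ((\f.(\g.(\h.((f h) g)))) (\f.(\g.(\h.(f (g h))))))
  Redex: ((\d.(\e.((d e) e))) p)
Total redexes: 4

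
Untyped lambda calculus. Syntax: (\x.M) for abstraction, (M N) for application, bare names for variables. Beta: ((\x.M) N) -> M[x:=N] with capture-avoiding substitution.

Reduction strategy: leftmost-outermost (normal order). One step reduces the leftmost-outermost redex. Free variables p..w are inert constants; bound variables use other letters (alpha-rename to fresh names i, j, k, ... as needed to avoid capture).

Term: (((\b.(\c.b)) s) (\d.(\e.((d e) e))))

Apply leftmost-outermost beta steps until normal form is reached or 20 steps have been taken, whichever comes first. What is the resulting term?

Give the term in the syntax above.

Step 0: (((\b.(\c.b)) s) (\d.(\e.((d e) e))))
Step 1: ((\c.s) (\d.(\e.((d e) e))))
Step 2: s

Answer: s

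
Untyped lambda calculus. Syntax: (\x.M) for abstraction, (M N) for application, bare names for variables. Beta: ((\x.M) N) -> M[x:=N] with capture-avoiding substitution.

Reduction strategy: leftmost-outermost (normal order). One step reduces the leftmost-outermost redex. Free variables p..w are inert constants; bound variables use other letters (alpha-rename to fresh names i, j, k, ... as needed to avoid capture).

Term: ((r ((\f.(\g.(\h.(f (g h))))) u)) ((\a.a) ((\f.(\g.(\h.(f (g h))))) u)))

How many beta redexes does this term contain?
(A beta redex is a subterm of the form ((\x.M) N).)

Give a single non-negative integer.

Answer: 3

Derivation:
Term: ((r ((\f.(\g.(\h.(f (g h))))) u)) ((\a.a) ((\f.(\g.(\h.(f (g h))))) u)))
  Redex: ((\f.(\g.(\h.(f (g h))))) u)
  Redex: ((\a.a) ((\f.(\g.(\h.(f (g h))))) u))
  Redex: ((\f.(\g.(\h.(f (g h))))) u)
Total redexes: 3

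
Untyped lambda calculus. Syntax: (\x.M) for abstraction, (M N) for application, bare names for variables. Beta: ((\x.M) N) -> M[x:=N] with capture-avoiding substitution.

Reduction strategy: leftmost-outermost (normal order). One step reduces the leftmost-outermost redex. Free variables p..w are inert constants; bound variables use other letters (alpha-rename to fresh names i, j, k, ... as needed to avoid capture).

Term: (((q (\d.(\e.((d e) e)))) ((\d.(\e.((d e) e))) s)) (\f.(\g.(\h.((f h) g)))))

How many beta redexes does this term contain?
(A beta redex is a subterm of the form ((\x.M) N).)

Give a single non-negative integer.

Term: (((q (\d.(\e.((d e) e)))) ((\d.(\e.((d e) e))) s)) (\f.(\g.(\h.((f h) g)))))
  Redex: ((\d.(\e.((d e) e))) s)
Total redexes: 1

Answer: 1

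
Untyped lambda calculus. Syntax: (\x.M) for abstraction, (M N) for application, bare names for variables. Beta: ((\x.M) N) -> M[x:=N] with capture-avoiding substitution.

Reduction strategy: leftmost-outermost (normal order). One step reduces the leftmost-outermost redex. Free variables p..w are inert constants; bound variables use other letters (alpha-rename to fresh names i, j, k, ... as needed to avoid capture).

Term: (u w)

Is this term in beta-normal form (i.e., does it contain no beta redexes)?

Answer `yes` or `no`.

Term: (u w)
No beta redexes found.

Answer: yes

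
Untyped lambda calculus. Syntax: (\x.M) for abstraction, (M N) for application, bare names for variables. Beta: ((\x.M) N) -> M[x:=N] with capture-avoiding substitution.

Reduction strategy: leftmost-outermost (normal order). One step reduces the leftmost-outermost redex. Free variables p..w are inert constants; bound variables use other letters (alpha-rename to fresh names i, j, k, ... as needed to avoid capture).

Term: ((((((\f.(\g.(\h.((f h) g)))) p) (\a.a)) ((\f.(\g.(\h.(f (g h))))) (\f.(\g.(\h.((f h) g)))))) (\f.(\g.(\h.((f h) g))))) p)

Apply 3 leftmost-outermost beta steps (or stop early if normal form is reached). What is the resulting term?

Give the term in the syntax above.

Step 0: ((((((\f.(\g.(\h.((f h) g)))) p) (\a.a)) ((\f.(\g.(\h.(f (g h))))) (\f.(\g.(\h.((f h) g)))))) (\f.(\g.(\h.((f h) g))))) p)
Step 1: (((((\g.(\h.((p h) g))) (\a.a)) ((\f.(\g.(\h.(f (g h))))) (\f.(\g.(\h.((f h) g)))))) (\f.(\g.(\h.((f h) g))))) p)
Step 2: ((((\h.((p h) (\a.a))) ((\f.(\g.(\h.(f (g h))))) (\f.(\g.(\h.((f h) g)))))) (\f.(\g.(\h.((f h) g))))) p)
Step 3: ((((p ((\f.(\g.(\h.(f (g h))))) (\f.(\g.(\h.((f h) g)))))) (\a.a)) (\f.(\g.(\h.((f h) g))))) p)

Answer: ((((p ((\f.(\g.(\h.(f (g h))))) (\f.(\g.(\h.((f h) g)))))) (\a.a)) (\f.(\g.(\h.((f h) g))))) p)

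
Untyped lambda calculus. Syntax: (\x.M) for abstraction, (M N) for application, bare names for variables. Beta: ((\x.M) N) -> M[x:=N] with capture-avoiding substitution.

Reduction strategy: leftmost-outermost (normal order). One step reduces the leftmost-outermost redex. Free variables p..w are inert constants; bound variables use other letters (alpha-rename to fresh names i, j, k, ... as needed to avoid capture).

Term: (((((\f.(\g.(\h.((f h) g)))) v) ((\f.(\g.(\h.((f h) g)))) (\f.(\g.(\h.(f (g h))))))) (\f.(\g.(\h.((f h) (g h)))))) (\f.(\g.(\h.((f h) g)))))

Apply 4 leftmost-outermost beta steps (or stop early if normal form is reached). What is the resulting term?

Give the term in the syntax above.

Step 0: (((((\f.(\g.(\h.((f h) g)))) v) ((\f.(\g.(\h.((f h) g)))) (\f.(\g.(\h.(f (g h))))))) (\f.(\g.(\h.((f h) (g h)))))) (\f.(\g.(\h.((f h) g)))))
Step 1: ((((\g.(\h.((v h) g))) ((\f.(\g.(\h.((f h) g)))) (\f.(\g.(\h.(f (g h))))))) (\f.(\g.(\h.((f h) (g h)))))) (\f.(\g.(\h.((f h) g)))))
Step 2: (((\h.((v h) ((\f.(\g.(\h.((f h) g)))) (\f.(\g.(\h.(f (g h)))))))) (\f.(\g.(\h.((f h) (g h)))))) (\f.(\g.(\h.((f h) g)))))
Step 3: (((v (\f.(\g.(\h.((f h) (g h)))))) ((\f.(\g.(\h.((f h) g)))) (\f.(\g.(\h.(f (g h))))))) (\f.(\g.(\h.((f h) g)))))
Step 4: (((v (\f.(\g.(\h.((f h) (g h)))))) (\g.(\h.(((\f.(\g.(\h.(f (g h))))) h) g)))) (\f.(\g.(\h.((f h) g)))))

Answer: (((v (\f.(\g.(\h.((f h) (g h)))))) (\g.(\h.(((\f.(\g.(\h.(f (g h))))) h) g)))) (\f.(\g.(\h.((f h) g)))))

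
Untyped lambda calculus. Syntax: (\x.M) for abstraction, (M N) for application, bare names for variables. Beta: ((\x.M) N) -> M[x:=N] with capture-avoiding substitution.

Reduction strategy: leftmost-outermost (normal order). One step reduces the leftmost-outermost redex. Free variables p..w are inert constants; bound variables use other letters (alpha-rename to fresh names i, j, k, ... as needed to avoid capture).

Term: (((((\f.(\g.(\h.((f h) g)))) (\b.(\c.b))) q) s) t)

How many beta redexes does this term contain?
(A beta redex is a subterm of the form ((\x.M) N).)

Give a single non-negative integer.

Answer: 1

Derivation:
Term: (((((\f.(\g.(\h.((f h) g)))) (\b.(\c.b))) q) s) t)
  Redex: ((\f.(\g.(\h.((f h) g)))) (\b.(\c.b)))
Total redexes: 1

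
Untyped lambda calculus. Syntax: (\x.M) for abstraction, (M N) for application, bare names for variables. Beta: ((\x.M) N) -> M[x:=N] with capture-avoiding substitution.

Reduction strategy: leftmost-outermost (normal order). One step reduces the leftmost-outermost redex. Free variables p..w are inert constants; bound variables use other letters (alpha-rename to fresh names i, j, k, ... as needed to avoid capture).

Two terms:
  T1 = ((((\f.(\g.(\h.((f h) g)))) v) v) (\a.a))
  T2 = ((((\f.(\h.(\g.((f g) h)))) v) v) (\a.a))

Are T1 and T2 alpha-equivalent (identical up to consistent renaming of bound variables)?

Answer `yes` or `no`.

Answer: yes

Derivation:
Term 1: ((((\f.(\g.(\h.((f h) g)))) v) v) (\a.a))
Term 2: ((((\f.(\h.(\g.((f g) h)))) v) v) (\a.a))
Alpha-equivalence: compare structure up to binder renaming.
Result: True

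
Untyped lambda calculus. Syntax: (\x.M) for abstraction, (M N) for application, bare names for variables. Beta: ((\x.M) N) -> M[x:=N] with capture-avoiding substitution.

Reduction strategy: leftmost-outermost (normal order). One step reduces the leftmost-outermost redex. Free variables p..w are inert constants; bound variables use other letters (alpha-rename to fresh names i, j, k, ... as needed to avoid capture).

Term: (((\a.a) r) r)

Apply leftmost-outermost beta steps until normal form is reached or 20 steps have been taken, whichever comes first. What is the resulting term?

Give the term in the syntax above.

Answer: (r r)

Derivation:
Step 0: (((\a.a) r) r)
Step 1: (r r)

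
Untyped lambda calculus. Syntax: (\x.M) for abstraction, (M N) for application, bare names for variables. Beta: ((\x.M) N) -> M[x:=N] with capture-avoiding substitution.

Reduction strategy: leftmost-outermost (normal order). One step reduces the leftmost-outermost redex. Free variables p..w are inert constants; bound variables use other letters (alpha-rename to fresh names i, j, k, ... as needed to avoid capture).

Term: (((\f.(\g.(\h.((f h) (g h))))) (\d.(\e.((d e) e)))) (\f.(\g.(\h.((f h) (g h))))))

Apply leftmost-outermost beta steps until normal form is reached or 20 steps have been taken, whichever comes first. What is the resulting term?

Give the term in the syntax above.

Step 0: (((\f.(\g.(\h.((f h) (g h))))) (\d.(\e.((d e) e)))) (\f.(\g.(\h.((f h) (g h))))))
Step 1: ((\g.(\h.(((\d.(\e.((d e) e))) h) (g h)))) (\f.(\g.(\h.((f h) (g h))))))
Step 2: (\h.(((\d.(\e.((d e) e))) h) ((\f.(\g.(\h.((f h) (g h))))) h)))
Step 3: (\h.((\e.((h e) e)) ((\f.(\g.(\h.((f h) (g h))))) h)))
Step 4: (\h.((h ((\f.(\g.(\h.((f h) (g h))))) h)) ((\f.(\g.(\h.((f h) (g h))))) h)))
Step 5: (\h.((h (\g.(\i.((h i) (g i))))) ((\f.(\g.(\h.((f h) (g h))))) h)))
Step 6: (\h.((h (\g.(\i.((h i) (g i))))) (\g.(\i.((h i) (g i))))))

Answer: (\h.((h (\g.(\i.((h i) (g i))))) (\g.(\i.((h i) (g i))))))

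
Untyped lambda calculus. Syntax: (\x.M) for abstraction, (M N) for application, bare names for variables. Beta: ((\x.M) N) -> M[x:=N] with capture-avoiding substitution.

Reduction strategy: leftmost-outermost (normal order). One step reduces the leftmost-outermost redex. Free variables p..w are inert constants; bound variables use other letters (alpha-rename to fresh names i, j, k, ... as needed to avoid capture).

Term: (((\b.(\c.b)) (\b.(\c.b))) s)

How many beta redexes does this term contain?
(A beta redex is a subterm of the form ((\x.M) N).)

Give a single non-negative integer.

Term: (((\b.(\c.b)) (\b.(\c.b))) s)
  Redex: ((\b.(\c.b)) (\b.(\c.b)))
Total redexes: 1

Answer: 1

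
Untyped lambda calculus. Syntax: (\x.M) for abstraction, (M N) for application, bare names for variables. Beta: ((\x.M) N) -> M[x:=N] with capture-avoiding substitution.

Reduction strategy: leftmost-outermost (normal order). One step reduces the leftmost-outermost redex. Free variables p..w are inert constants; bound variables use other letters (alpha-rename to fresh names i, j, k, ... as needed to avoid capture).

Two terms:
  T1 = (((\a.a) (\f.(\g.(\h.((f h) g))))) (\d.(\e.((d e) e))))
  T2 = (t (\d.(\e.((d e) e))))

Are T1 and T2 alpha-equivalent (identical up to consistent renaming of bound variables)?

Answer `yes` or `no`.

Term 1: (((\a.a) (\f.(\g.(\h.((f h) g))))) (\d.(\e.((d e) e))))
Term 2: (t (\d.(\e.((d e) e))))
Alpha-equivalence: compare structure up to binder renaming.
Result: False

Answer: no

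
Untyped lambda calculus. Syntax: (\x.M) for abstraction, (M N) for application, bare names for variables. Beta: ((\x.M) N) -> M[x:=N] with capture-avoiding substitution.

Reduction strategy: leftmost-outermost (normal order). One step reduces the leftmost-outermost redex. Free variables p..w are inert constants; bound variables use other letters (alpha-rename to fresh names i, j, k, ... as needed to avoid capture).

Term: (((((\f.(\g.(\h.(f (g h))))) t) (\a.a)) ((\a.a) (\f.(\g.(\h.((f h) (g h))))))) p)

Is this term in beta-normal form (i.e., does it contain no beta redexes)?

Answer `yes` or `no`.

Answer: no

Derivation:
Term: (((((\f.(\g.(\h.(f (g h))))) t) (\a.a)) ((\a.a) (\f.(\g.(\h.((f h) (g h))))))) p)
Found 2 beta redex(es).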